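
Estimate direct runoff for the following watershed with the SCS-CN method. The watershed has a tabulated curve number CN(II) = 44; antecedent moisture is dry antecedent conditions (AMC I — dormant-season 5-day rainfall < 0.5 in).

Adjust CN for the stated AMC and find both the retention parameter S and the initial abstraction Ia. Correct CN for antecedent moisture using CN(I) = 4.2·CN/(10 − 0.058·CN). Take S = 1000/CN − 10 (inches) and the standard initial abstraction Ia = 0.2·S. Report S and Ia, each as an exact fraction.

S = 1000/33 in ≈ 30.303 in; Ia = 200/33 in ≈ 6.061 in

Adjust CN=44 to AMC I: 4.2·44/(10 − 0.058·44) → (924/5) ÷ (931/125) = 3300/133 ≈ 24.812
S = 1000/(3300/133) − 10 = 1000/33 in ≈ 30.303 in
Initial abstraction Ia = S/5 = (1000/33)/5 = 200/33 ≈ 6.061 in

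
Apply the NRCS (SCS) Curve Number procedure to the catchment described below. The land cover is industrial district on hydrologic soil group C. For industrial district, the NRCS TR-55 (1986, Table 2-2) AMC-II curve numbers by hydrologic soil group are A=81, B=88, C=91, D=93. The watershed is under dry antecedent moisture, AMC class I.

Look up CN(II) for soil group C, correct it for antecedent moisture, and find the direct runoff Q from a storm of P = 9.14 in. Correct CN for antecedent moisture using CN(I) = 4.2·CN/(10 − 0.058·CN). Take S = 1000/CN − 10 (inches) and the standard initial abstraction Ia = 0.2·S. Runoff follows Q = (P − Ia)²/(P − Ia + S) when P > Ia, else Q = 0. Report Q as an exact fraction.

Q = 76236179881/11182821650 in ≈ 6.817 in

NRCS table: industrial district, soil group C → CN(II) = 91
CN(I) from CN(II)=91: (4.2·91)/(10 − 0.058·91) = 63700/787 ≈ 80.940
S = 1000/(63700/787) − 10 = 1500/637 in ≈ 2.355 in
Ia = 0.2S: 0.2·2.355 = 0.471 in (exactly 300/637)
P − Ia = 9.140 − 0.471 = 276109/31850 ≈ 8.669 in (> 0, runoff occurs)
Q: (276109/31850)² ÷ (351109/31850) = 76236179881/11182821650 in (≈ 6.817 in)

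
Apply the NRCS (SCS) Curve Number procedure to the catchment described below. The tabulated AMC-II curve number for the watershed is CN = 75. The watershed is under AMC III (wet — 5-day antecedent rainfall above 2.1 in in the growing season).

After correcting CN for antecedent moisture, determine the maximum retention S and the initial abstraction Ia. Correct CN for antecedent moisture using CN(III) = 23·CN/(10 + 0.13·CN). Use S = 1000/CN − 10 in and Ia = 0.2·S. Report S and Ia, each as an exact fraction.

Wet (AMC III): CN(III) = 23·75/(10 + 0.13·75) = 1725/(79/4) = 6900/79 ≈ 87.342
Max retention: S = 1000/(6900/79) − 10 = 100/69 in (≈ 1.449 in)
Ia = 0.2S: 0.2·1.449 = 0.290 in (exactly 20/69)

S = 100/69 in ≈ 1.449 in; Ia = 20/69 in ≈ 0.290 in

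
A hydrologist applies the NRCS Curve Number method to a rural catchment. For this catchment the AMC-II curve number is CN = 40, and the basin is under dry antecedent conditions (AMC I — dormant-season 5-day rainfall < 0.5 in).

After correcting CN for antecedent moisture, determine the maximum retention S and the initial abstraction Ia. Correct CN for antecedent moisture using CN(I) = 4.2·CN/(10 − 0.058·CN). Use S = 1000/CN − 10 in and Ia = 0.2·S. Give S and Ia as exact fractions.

Adjust CN=40 to AMC I: 4.2·40/(10 − 0.058·40) → 168 ÷ (192/25) = 175/8 ≈ 21.875
Retention S: 1000/CN − 10 with CN=21.875 → S = 250/7 ≈ 35.714 in
Ia = 0.2S: 0.2·35.714 = 7.143 in (exactly 50/7)

S = 250/7 in ≈ 35.714 in; Ia = 50/7 in ≈ 7.143 in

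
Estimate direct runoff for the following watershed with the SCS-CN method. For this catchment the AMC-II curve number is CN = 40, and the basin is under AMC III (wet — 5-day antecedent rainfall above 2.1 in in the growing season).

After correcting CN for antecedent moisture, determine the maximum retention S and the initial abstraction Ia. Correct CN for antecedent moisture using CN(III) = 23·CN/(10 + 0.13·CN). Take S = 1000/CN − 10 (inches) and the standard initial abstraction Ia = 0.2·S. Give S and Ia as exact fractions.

Wet (AMC III): CN(III) = 23·40/(10 + 0.13·40) = 920/(76/5) = 1150/19 ≈ 60.526
Retention S: 1000/CN − 10 with CN=60.526 → S = 150/23 ≈ 6.522 in
Ia = 0.2·(150/23) = 30/23 in ≈ 1.304 in

S = 150/23 in ≈ 6.522 in; Ia = 30/23 in ≈ 1.304 in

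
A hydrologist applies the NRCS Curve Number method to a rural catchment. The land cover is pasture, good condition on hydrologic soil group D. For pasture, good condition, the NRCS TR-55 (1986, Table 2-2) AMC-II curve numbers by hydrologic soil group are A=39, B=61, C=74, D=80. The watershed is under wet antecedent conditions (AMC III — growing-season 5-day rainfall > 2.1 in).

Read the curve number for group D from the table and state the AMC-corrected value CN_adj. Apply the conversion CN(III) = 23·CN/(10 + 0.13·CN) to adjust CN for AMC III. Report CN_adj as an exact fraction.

CN_adj = 4600/51 ≈ 90.196

NRCS table: pasture, good condition, soil group D → CN(II) = 80
CN(III) from CN(II)=80: (23·80)/(10 + 0.13·80) = 4600/51 ≈ 90.196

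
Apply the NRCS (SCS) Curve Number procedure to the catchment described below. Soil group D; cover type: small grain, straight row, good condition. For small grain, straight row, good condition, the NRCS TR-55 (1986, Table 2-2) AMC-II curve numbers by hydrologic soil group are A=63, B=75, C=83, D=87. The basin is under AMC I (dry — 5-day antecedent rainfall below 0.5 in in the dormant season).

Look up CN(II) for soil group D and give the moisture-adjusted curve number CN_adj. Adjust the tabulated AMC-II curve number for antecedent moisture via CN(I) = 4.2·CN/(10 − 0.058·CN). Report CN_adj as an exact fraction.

NRCS table: small grain, straight row, good condition, soil group D → CN(II) = 87
Adjust CN=87 to AMC I: 4.2·87/(10 − 0.058·87) → (1827/5) ÷ (2477/500) = 182700/2477 ≈ 73.759

CN_adj = 182700/2477 ≈ 73.759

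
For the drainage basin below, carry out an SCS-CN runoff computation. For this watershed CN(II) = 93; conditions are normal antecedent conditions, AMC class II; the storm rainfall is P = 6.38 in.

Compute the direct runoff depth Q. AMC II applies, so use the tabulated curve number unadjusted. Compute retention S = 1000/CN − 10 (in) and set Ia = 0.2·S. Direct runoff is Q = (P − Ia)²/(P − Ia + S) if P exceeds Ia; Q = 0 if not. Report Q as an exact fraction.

Q = 839087089/150971550 in ≈ 5.558 in

AMC II — tabulated CN = 93 applies directly.
Retention S: 1000/CN − 10 with CN=93.000 → S = 70/93 ≈ 0.753 in
Ia = 0.2S: 0.2·0.753 = 0.151 in (exactly 14/93)
Excess rainfall: 6.380 − 0.151 = 6.229 in; P > Ia so Q > 0
Q: (28967/4650)² ÷ (32467/4650) = 839087089/150971550 in (≈ 5.558 in)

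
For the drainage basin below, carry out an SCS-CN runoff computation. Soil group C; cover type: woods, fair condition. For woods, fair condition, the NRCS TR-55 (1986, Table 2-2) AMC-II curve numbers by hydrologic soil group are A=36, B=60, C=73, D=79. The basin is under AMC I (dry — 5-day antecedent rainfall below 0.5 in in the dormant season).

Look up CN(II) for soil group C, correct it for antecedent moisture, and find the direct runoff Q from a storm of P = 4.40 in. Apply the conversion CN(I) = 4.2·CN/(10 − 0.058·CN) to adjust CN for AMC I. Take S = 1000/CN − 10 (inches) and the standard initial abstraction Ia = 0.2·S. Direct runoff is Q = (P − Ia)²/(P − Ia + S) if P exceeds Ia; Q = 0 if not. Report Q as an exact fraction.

NRCS table: woods, fair condition, soil group C → CN(II) = 73
Adjust CN=73 to AMC I: 4.2·73/(10 − 0.058·73) → (1533/5) ÷ (2883/500) = 51100/961 ≈ 53.174
Retention S: 1000/CN − 10 with CN=53.174 → S = 4500/511 ≈ 8.806 in
Initial abstraction Ia = S/5 = (4500/511)/5 = 900/511 ≈ 1.761 in
Since P=4.400 > Ia=1.761: effective rainfall P−Ia = 6742/2555 in
Q = (6742/2555)²/((6742/2555) + 4500/511) = (45454564/6528025)/(29242/2555) = 22727282/37356655 in ≈ 0.608 in

Q = 22727282/37356655 in ≈ 0.608 in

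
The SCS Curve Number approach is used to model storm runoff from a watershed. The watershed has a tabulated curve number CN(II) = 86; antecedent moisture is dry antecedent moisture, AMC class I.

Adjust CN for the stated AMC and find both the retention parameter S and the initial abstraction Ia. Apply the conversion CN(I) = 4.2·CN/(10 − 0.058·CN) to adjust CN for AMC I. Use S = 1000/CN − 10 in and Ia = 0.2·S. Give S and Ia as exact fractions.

Adjust CN=86 to AMC I: 4.2·86/(10 − 0.058·86) → (1806/5) ÷ (1253/250) = 12900/179 ≈ 72.067
Max retention: S = 1000/(12900/179) − 10 = 500/129 in (≈ 3.876 in)
Initial abstraction Ia = S/5 = (500/129)/5 = 100/129 ≈ 0.775 in

S = 500/129 in ≈ 3.876 in; Ia = 100/129 in ≈ 0.775 in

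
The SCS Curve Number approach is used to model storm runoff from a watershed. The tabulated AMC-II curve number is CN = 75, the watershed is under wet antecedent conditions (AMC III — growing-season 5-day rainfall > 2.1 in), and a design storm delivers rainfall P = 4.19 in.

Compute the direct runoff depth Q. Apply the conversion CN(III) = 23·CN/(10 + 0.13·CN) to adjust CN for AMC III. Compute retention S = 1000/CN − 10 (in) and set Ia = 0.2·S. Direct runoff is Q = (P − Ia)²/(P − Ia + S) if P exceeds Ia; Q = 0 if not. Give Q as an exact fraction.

Q = 724201921/254685900 in ≈ 2.844 in

Wet (AMC III): CN(III) = 23·75/(10 + 0.13·75) = 1725/(79/4) = 6900/79 ≈ 87.342
Max retention: S = 1000/(6900/79) − 10 = 100/69 in (≈ 1.449 in)
Initial abstraction Ia = S/5 = (100/69)/5 = 20/69 ≈ 0.290 in
Excess rainfall: 4.190 − 0.290 = 3.900 in; P > Ia so Q > 0
Q = (26911/6900)²/((26911/6900) + 100/69) = (724201921/47610000)/(36911/6900) = 724201921/254685900 in ≈ 2.844 in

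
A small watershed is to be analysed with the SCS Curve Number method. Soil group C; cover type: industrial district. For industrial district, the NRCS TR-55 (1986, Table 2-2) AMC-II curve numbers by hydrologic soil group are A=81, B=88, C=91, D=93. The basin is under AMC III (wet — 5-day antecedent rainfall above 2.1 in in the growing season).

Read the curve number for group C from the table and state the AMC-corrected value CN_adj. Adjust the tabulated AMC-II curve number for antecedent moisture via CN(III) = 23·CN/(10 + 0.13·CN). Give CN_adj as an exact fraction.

NRCS table: industrial district, soil group C → CN(II) = 91
Wet (AMC III): CN(III) = 23·91/(10 + 0.13·91) = 2093/(2183/100) = 209300/2183 ≈ 95.877

CN_adj = 209300/2183 ≈ 95.877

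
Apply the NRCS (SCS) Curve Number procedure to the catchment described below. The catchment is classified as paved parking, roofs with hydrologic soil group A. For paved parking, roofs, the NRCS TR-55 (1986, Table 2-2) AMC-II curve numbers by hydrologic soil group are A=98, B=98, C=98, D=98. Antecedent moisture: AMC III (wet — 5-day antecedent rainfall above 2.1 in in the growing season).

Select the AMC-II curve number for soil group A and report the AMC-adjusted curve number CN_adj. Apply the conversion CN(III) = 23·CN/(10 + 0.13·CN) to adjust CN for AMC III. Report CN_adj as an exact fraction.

NRCS table: paved parking, roofs, soil group A → CN(II) = 98
Adjust CN=98 to AMC III: 23·98/(10 + 0.13·98) → 2254 ÷ (1137/50) = 112700/1137 ≈ 99.120

CN_adj = 112700/1137 ≈ 99.120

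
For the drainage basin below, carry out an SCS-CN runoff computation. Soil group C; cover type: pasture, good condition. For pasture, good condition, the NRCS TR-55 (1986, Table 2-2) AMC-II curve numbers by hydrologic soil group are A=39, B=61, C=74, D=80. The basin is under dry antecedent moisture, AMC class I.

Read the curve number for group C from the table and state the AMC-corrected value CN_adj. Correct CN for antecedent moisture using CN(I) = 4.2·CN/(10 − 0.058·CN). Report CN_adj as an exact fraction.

CN_adj = 77700/1427 ≈ 54.450

NRCS table: pasture, good condition, soil group C → CN(II) = 74
CN(I) from CN(II)=74: (4.2·74)/(10 − 0.058·74) = 77700/1427 ≈ 54.450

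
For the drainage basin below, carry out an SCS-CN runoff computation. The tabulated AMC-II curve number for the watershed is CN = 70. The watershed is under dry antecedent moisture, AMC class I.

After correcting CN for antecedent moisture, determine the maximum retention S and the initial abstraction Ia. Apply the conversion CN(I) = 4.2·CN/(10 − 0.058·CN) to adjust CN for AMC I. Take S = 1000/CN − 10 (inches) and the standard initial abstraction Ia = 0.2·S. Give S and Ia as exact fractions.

S = 500/49 in ≈ 10.204 in; Ia = 100/49 in ≈ 2.041 in

Adjust CN=70 to AMC I: 4.2·70/(10 − 0.058·70) → 294 ÷ (297/50) = 4900/99 ≈ 49.495
S = 1000/(4900/99) − 10 = 500/49 in ≈ 10.204 in
Ia = 0.2S: 0.2·10.204 = 2.041 in (exactly 100/49)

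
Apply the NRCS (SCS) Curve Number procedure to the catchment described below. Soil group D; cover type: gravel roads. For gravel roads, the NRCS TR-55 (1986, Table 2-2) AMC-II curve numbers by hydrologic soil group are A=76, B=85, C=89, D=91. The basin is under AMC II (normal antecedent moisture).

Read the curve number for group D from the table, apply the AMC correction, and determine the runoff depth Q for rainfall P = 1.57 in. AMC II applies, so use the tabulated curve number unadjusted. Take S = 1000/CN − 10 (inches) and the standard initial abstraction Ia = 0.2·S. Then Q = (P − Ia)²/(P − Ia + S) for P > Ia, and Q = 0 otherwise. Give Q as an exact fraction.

Q = 155925169/195531700 in ≈ 0.797 in

NRCS table: gravel roads, soil group D → CN(II) = 91
Average conditions: CN = 91 (no AMC adjustment).
Retention S: 1000/CN − 10 with CN=91.000 → S = 90/91 ≈ 0.989 in
Initial abstraction Ia = S/5 = (90/91)/5 = 18/91 ≈ 0.198 in
Since P=1.570 > Ia=0.198: effective rainfall P−Ia = 12487/9100 in
Q: (12487/9100)² ÷ (21487/9100) = 155925169/195531700 in (≈ 0.797 in)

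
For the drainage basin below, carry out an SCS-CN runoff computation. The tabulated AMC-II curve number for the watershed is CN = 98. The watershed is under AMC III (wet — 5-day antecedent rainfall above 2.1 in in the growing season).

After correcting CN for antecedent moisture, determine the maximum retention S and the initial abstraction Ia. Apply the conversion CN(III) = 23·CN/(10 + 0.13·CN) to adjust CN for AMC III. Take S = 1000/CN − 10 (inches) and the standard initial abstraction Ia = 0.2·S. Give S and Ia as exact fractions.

S = 100/1127 in ≈ 0.089 in; Ia = 20/1127 in ≈ 0.018 in

Wet (AMC III): CN(III) = 23·98/(10 + 0.13·98) = 2254/(1137/50) = 112700/1137 ≈ 99.120
Max retention: S = 1000/(112700/1137) − 10 = 100/1127 in (≈ 0.089 in)
Initial abstraction Ia = S/5 = (100/1127)/5 = 20/1127 ≈ 0.018 in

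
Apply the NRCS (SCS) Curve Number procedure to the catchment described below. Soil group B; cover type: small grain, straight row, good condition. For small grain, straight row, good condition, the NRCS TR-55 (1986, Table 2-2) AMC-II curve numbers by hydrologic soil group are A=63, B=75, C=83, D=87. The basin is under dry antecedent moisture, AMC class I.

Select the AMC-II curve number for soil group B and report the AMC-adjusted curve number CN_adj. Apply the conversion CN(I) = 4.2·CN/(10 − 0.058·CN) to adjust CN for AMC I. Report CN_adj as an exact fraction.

NRCS table: small grain, straight row, good condition, soil group B → CN(II) = 75
Dry (AMC I): CN(I) = 4.2·75/(10 − 0.058·75) = 315/(113/20) = 6300/113 ≈ 55.752

CN_adj = 6300/113 ≈ 55.752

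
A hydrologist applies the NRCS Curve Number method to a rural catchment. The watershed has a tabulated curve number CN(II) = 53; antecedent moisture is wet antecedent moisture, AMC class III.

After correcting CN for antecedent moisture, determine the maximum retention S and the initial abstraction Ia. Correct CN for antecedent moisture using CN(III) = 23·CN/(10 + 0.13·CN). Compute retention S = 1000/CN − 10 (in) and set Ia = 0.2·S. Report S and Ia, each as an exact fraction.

Adjust CN=53 to AMC III: 23·53/(10 + 0.13·53) → 1219 ÷ (1689/100) = 121900/1689 ≈ 72.173
S = 1000/(121900/1689) − 10 = 4700/1219 in ≈ 3.856 in
Ia = 0.2·(4700/1219) = 940/1219 in ≈ 0.771 in

S = 4700/1219 in ≈ 3.856 in; Ia = 940/1219 in ≈ 0.771 in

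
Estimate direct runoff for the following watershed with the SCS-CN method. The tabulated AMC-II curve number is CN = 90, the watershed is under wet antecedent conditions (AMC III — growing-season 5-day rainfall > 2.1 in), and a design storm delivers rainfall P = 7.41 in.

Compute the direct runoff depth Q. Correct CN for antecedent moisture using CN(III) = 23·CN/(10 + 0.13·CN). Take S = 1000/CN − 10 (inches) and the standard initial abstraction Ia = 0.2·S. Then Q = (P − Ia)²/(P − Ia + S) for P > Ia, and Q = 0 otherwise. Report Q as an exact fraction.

Adjust CN=90 to AMC III: 23·90/(10 + 0.13·90) → 2070 ÷ (217/10) = 20700/217 ≈ 95.392
Retention S: 1000/CN − 10 with CN=95.392 → S = 100/207 ≈ 0.483 in
Ia = 0.2S: 0.2·0.483 = 0.097 in (exactly 20/207)
Excess rainfall: 7.410 − 0.097 = 7.313 in; P > Ia so Q > 0
Q = (151387/20700)²/((151387/20700) + 100/207) = (22918023769/428490000)/(161387/20700) = 22918023769/3340710900 in ≈ 6.860 in

Q = 22918023769/3340710900 in ≈ 6.860 in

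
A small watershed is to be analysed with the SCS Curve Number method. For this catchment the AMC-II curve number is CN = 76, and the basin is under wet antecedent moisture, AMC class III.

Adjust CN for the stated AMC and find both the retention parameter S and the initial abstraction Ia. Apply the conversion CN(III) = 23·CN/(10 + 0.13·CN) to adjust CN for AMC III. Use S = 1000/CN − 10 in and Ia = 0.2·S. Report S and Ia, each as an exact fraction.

CN(III) from CN(II)=76: (23·76)/(10 + 0.13·76) = 43700/497 ≈ 87.928
Max retention: S = 1000/(43700/497) − 10 = 600/437 in (≈ 1.373 in)
Ia = 0.2S: 0.2·1.373 = 0.275 in (exactly 120/437)

S = 600/437 in ≈ 1.373 in; Ia = 120/437 in ≈ 0.275 in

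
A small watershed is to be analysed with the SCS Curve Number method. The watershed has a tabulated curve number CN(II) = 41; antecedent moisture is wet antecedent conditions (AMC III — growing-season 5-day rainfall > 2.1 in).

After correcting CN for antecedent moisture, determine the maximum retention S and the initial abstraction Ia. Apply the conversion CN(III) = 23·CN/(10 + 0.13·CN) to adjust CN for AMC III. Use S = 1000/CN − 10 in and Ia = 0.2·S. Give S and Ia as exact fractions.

Adjust CN=41 to AMC III: 23·41/(10 + 0.13·41) → 943 ÷ (1533/100) = 94300/1533 ≈ 61.513
S = 1000/(94300/1533) − 10 = 5900/943 in ≈ 6.257 in
Initial abstraction Ia = S/5 = (5900/943)/5 = 1180/943 ≈ 1.251 in

S = 5900/943 in ≈ 6.257 in; Ia = 1180/943 in ≈ 1.251 in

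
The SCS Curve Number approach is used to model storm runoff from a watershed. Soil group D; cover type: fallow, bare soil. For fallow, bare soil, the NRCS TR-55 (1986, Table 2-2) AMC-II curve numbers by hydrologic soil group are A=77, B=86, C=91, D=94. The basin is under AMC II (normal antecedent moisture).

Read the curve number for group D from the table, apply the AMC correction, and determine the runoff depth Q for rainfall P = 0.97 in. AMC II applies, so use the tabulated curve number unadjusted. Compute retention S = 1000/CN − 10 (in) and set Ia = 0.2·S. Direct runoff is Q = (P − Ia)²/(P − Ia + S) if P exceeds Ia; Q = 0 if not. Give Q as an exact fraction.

Q = 15673681/32707300 in ≈ 0.479 in

NRCS table: fallow, bare soil, soil group D → CN(II) = 94
CN(II) = 94; AMC II needs no correction.
Max retention: S = 1000/94 − 10 = 30/47 in (≈ 0.638 in)
Initial abstraction Ia = S/5 = (30/47)/5 = 6/47 ≈ 0.128 in
Since P=0.970 > Ia=0.128: effective rainfall P−Ia = 3959/4700 in
Q: (3959/4700)² ÷ (6959/4700) = 15673681/32707300 in (≈ 0.479 in)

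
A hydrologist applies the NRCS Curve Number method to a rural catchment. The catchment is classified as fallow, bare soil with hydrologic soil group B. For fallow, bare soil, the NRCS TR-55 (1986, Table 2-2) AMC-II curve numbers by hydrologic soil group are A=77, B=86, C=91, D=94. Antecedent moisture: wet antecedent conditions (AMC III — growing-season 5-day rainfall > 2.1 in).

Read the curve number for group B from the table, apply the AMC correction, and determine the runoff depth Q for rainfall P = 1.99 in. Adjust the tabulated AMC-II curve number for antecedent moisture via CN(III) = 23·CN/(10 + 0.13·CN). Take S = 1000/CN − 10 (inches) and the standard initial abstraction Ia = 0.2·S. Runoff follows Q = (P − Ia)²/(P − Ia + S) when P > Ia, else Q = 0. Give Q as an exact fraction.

NRCS table: fallow, bare soil, soil group B → CN(II) = 86
Adjust CN=86 to AMC III: 23·86/(10 + 0.13·86) → 1978 ÷ (1059/50) = 98900/1059 ≈ 93.390
Max retention: S = 1000/(98900/1059) − 10 = 700/989 in (≈ 0.708 in)
Ia = 0.2·(700/989) = 140/989 in ≈ 0.142 in
Excess rainfall: 1.990 − 0.142 = 1.848 in; P > Ia so Q > 0
Runoff Q = (P−Ia)²/(P−Ia+S) = (1.848)²/(1.848+0.708) = 33419861721/25003007900 ≈ 1.337 in

Q = 33419861721/25003007900 in ≈ 1.337 in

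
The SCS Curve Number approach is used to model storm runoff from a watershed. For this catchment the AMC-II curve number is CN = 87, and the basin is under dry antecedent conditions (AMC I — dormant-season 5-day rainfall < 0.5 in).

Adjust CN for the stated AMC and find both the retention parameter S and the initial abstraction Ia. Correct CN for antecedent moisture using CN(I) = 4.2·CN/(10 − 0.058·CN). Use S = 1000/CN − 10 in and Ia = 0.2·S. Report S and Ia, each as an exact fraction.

Adjust CN=87 to AMC I: 4.2·87/(10 − 0.058·87) → (1827/5) ÷ (2477/500) = 182700/2477 ≈ 73.759
S = 1000/(182700/2477) − 10 = 6500/1827 in ≈ 3.558 in
Ia = 0.2S: 0.2·3.558 = 0.712 in (exactly 1300/1827)

S = 6500/1827 in ≈ 3.558 in; Ia = 1300/1827 in ≈ 0.712 in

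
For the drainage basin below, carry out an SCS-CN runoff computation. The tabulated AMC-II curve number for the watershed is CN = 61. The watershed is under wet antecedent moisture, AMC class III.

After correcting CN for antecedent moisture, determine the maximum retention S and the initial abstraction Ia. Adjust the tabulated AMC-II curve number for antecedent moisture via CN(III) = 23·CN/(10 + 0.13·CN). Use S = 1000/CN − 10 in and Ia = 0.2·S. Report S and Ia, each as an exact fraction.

Adjust CN=61 to AMC III: 23·61/(10 + 0.13·61) → 1403 ÷ (1793/100) = 140300/1793 ≈ 78.249
Max retention: S = 1000/(140300/1793) − 10 = 3900/1403 in (≈ 2.780 in)
Ia = 0.2S: 0.2·2.780 = 0.556 in (exactly 780/1403)

S = 3900/1403 in ≈ 2.780 in; Ia = 780/1403 in ≈ 0.556 in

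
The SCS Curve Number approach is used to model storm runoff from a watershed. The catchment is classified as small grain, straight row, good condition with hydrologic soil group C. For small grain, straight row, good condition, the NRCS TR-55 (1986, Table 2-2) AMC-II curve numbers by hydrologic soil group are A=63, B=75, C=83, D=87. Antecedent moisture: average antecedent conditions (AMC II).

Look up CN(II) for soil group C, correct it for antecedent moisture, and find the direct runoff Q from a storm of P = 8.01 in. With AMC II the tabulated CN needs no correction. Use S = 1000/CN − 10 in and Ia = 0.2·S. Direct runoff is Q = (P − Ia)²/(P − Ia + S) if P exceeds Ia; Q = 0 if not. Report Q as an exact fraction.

NRCS table: small grain, straight row, good condition, soil group C → CN(II) = 83
CN(II) = 83; AMC II needs no correction.
Max retention: S = 1000/83 − 10 = 170/83 in (≈ 2.048 in)
Ia = 0.2·(170/83) = 34/83 in ≈ 0.410 in
Excess rainfall: 8.010 − 0.410 = 7.600 in; P > Ia so Q > 0
Q = (63083/8300)²/((63083/8300) + 170/83) = (3979464889/68890000)/(80083/8300) = 3979464889/664688900 in ≈ 5.987 in

Q = 3979464889/664688900 in ≈ 5.987 in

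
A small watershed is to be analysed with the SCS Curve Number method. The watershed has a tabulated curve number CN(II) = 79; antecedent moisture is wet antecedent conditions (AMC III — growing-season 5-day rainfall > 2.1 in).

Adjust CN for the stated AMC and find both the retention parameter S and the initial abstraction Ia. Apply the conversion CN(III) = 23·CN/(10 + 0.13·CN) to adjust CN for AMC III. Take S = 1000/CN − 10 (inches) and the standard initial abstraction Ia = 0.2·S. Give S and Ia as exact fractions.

Adjust CN=79 to AMC III: 23·79/(10 + 0.13·79) → 1817 ÷ (2027/100) = 181700/2027 ≈ 89.640
Max retention: S = 1000/(181700/2027) − 10 = 2100/1817 in (≈ 1.156 in)
Ia = 0.2·(2100/1817) = 420/1817 in ≈ 0.231 in

S = 2100/1817 in ≈ 1.156 in; Ia = 420/1817 in ≈ 0.231 in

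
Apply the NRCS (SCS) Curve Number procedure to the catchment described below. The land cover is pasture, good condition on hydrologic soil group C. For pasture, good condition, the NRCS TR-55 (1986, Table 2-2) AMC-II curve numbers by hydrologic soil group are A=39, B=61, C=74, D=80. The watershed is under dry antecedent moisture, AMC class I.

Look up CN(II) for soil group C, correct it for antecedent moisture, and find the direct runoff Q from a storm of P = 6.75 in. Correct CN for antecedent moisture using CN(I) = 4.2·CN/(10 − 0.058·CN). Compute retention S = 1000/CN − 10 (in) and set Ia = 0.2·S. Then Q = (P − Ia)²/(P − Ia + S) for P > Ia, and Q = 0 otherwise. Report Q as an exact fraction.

NRCS table: pasture, good condition, soil group C → CN(II) = 74
CN(I) from CN(II)=74: (4.2·74)/(10 − 0.058·74) = 77700/1427 ≈ 54.450
Max retention: S = 1000/(77700/1427) − 10 = 6500/777 in (≈ 8.366 in)
Ia = 0.2S: 0.2·8.366 = 1.673 in (exactly 1300/777)
Excess rainfall: 6.750 − 1.673 = 5.077 in; P > Ia so Q > 0
Runoff Q = (P−Ia)²/(P−Ia+S) = (5.077)²/(5.077+8.366) = 248976841/129849132 ≈ 1.917 in

Q = 248976841/129849132 in ≈ 1.917 in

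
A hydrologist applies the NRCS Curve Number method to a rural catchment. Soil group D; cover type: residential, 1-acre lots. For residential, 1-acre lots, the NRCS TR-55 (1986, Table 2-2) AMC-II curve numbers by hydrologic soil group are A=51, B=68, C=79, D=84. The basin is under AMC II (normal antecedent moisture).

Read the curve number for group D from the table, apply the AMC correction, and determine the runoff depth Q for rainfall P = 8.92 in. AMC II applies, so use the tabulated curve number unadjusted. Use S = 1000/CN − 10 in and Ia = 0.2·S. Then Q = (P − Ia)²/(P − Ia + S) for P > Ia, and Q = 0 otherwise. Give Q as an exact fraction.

Q = 20097289/2878575 in ≈ 6.982 in

NRCS table: residential, 1-acre lots, soil group D → CN(II) = 84
CN(II) = 84; AMC II needs no correction.
S = 1000/84 − 10 = 40/21 in ≈ 1.905 in
Ia = 0.2·(40/21) = 8/21 in ≈ 0.381 in
Since P=8.920 > Ia=0.381: effective rainfall P−Ia = 4483/525 in
Q = (4483/525)²/((4483/525) + 40/21) = (20097289/275625)/(5483/525) = 20097289/2878575 in ≈ 6.982 in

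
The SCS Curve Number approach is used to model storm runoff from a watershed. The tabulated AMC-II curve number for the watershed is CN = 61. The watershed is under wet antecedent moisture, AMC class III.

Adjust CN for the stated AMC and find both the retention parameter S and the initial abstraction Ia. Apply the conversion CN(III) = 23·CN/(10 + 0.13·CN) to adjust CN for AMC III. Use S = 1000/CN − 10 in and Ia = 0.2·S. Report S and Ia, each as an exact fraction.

Adjust CN=61 to AMC III: 23·61/(10 + 0.13·61) → 1403 ÷ (1793/100) = 140300/1793 ≈ 78.249
Max retention: S = 1000/(140300/1793) − 10 = 3900/1403 in (≈ 2.780 in)
Initial abstraction Ia = S/5 = (3900/1403)/5 = 780/1403 ≈ 0.556 in

S = 3900/1403 in ≈ 2.780 in; Ia = 780/1403 in ≈ 0.556 in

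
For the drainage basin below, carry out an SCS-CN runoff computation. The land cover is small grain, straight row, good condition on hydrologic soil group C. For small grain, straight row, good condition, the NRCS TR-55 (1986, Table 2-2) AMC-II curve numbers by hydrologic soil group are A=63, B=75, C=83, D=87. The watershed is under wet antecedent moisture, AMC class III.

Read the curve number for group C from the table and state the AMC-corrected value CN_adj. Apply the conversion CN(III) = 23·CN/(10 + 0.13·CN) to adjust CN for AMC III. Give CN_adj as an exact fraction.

NRCS table: small grain, straight row, good condition, soil group C → CN(II) = 83
Wet (AMC III): CN(III) = 23·83/(10 + 0.13·83) = 1909/(2079/100) = 190900/2079 ≈ 91.823

CN_adj = 190900/2079 ≈ 91.823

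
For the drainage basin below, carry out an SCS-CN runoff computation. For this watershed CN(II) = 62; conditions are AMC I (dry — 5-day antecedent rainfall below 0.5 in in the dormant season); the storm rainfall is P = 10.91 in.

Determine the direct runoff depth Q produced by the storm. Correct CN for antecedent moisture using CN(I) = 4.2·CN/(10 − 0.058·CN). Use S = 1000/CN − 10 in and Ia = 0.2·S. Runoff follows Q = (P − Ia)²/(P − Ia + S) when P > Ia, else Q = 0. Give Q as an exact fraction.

Q = 270650698081/95712689100 in ≈ 2.828 in

Dry (AMC I): CN(I) = 4.2·62/(10 − 0.058·62) = (1302/5)/(1601/250) = 65100/1601 ≈ 40.662
Retention S: 1000/CN − 10 with CN=40.662 → S = 9500/651 ≈ 14.593 in
Ia = 0.2·(9500/651) = 1900/651 in ≈ 2.919 in
Since P=10.910 > Ia=2.919: effective rainfall P−Ia = 520241/65100 in
Q = (520241/65100)²/((520241/65100) + 9500/651) = (270650698081/4238010000)/(1470241/65100) = 270650698081/95712689100 in ≈ 2.828 in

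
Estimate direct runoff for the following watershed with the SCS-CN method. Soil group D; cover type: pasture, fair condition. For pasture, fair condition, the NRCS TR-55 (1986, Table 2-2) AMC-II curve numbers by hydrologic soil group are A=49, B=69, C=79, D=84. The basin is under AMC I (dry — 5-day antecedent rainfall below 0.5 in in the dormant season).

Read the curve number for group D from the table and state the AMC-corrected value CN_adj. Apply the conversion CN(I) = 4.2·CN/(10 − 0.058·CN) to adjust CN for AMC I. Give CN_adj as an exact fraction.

NRCS table: pasture, fair condition, soil group D → CN(II) = 84
CN(I) from CN(II)=84: (4.2·84)/(10 − 0.058·84) = 44100/641 ≈ 68.799

CN_adj = 44100/641 ≈ 68.799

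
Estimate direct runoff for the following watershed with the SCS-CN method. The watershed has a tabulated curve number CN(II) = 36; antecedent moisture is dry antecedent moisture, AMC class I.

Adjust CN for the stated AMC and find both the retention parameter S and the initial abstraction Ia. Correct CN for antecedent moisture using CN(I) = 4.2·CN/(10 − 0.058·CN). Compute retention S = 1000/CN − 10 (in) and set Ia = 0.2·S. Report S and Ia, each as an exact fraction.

S = 8000/189 in ≈ 42.328 in; Ia = 1600/189 in ≈ 8.466 in

Adjust CN=36 to AMC I: 4.2·36/(10 − 0.058·36) → (756/5) ÷ (989/125) = 18900/989 ≈ 19.110
Retention S: 1000/CN − 10 with CN=19.110 → S = 8000/189 ≈ 42.328 in
Ia = 0.2S: 0.2·42.328 = 8.466 in (exactly 1600/189)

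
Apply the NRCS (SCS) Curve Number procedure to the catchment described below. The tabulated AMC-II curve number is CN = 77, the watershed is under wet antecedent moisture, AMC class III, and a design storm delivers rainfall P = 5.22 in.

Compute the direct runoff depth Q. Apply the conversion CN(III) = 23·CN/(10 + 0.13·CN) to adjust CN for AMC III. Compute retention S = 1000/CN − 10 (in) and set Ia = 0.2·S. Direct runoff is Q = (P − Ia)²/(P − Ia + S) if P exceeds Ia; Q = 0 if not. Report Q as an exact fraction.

Q = 364695409/92773450 in ≈ 3.931 in

CN(III) from CN(II)=77: (23·77)/(10 + 0.13·77) = 7700/87 ≈ 88.506
Max retention: S = 1000/(7700/87) − 10 = 100/77 in (≈ 1.299 in)
Initial abstraction Ia = S/5 = (100/77)/5 = 20/77 ≈ 0.260 in
P − Ia = 5.220 − 0.260 = 19097/3850 ≈ 4.960 in (> 0, runoff occurs)
Runoff Q = (P−Ia)²/(P−Ia+S) = (4.960)²/(4.960+1.299) = 364695409/92773450 ≈ 3.931 in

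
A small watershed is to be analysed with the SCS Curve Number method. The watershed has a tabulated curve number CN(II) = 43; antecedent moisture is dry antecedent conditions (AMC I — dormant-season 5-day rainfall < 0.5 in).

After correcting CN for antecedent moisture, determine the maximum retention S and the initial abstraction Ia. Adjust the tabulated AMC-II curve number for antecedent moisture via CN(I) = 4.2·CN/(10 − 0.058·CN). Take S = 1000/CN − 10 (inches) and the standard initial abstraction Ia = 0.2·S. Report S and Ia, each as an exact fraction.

S = 9500/301 in ≈ 31.561 in; Ia = 1900/301 in ≈ 6.312 in

Adjust CN=43 to AMC I: 4.2·43/(10 − 0.058·43) → (903/5) ÷ (3753/500) = 30100/1251 ≈ 24.061
Max retention: S = 1000/(30100/1251) − 10 = 9500/301 in (≈ 31.561 in)
Ia = 0.2S: 0.2·31.561 = 6.312 in (exactly 1900/301)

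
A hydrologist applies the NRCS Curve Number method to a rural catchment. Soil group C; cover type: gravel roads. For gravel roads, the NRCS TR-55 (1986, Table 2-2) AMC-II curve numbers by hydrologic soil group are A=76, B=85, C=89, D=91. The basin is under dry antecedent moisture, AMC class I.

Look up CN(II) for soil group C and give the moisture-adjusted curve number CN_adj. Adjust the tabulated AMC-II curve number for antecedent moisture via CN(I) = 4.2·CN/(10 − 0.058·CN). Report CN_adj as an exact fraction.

NRCS table: gravel roads, soil group C → CN(II) = 89
Adjust CN=89 to AMC I: 4.2·89/(10 − 0.058·89) → (1869/5) ÷ (2419/500) = 186900/2419 ≈ 77.263

CN_adj = 186900/2419 ≈ 77.263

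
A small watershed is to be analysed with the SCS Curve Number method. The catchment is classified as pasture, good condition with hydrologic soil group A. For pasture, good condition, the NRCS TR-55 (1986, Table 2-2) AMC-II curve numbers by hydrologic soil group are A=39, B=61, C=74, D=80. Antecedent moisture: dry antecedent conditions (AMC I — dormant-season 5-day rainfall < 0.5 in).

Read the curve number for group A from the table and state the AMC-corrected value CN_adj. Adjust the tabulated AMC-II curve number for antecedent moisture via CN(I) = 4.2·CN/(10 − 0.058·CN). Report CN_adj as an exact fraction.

NRCS table: pasture, good condition, soil group A → CN(II) = 39
Dry (AMC I): CN(I) = 4.2·39/(10 − 0.058·39) = (819/5)/(3869/500) = 81900/3869 ≈ 21.168

CN_adj = 81900/3869 ≈ 21.168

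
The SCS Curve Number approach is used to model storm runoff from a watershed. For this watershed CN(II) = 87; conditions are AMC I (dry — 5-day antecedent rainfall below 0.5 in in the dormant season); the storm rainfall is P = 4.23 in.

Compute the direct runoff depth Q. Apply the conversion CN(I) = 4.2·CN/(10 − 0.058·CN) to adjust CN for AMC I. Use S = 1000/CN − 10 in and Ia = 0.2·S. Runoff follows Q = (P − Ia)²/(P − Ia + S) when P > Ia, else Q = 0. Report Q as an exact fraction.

Q = 413218838041/236198396700 in ≈ 1.749 in

Adjust CN=87 to AMC I: 4.2·87/(10 − 0.058·87) → (1827/5) ÷ (2477/500) = 182700/2477 ≈ 73.759
S = 1000/(182700/2477) − 10 = 6500/1827 in ≈ 3.558 in
Initial abstraction Ia = S/5 = (6500/1827)/5 = 1300/1827 ≈ 0.712 in
P − Ia = 4.230 − 0.712 = 642821/182700 ≈ 3.518 in (> 0, runoff occurs)
Q: (642821/182700)² ÷ (1292821/182700) = 413218838041/236198396700 in (≈ 1.749 in)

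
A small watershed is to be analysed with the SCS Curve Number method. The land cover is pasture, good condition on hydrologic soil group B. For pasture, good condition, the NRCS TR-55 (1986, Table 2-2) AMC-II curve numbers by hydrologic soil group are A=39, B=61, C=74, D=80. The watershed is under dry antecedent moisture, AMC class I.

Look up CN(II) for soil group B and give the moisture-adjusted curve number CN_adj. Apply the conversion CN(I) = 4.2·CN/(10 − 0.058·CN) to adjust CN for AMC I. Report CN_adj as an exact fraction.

CN_adj = 42700/1077 ≈ 39.647

NRCS table: pasture, good condition, soil group B → CN(II) = 61
Adjust CN=61 to AMC I: 4.2·61/(10 − 0.058·61) → (1281/5) ÷ (3231/500) = 42700/1077 ≈ 39.647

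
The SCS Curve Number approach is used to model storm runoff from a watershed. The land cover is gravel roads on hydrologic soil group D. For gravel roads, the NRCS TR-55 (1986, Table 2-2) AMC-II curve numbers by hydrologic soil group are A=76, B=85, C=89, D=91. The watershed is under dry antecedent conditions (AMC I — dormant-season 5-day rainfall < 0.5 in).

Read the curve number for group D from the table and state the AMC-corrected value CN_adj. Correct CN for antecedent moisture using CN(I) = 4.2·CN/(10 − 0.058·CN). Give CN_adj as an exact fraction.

CN_adj = 63700/787 ≈ 80.940

NRCS table: gravel roads, soil group D → CN(II) = 91
CN(I) from CN(II)=91: (4.2·91)/(10 − 0.058·91) = 63700/787 ≈ 80.940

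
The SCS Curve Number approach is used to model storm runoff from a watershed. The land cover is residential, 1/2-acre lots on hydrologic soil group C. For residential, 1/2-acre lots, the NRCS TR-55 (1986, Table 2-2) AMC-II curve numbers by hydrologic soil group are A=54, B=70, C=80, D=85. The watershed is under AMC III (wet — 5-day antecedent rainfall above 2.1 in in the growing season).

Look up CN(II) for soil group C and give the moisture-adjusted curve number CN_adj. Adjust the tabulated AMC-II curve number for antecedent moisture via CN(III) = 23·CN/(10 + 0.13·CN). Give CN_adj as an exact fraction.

NRCS table: residential, 1/2-acre lots, soil group C → CN(II) = 80
Adjust CN=80 to AMC III: 23·80/(10 + 0.13·80) → 1840 ÷ (102/5) = 4600/51 ≈ 90.196

CN_adj = 4600/51 ≈ 90.196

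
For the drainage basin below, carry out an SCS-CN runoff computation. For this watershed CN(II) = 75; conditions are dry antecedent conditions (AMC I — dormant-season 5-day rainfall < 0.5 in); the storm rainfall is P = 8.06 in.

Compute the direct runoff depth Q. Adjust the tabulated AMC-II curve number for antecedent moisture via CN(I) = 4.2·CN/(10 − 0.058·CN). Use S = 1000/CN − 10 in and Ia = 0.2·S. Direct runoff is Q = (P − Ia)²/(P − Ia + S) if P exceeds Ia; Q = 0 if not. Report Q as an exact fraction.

Adjust CN=75 to AMC I: 4.2·75/(10 − 0.058·75) → 315 ÷ (113/20) = 6300/113 ≈ 55.752
Retention S: 1000/CN − 10 with CN=55.752 → S = 500/63 ≈ 7.937 in
Initial abstraction Ia = S/5 = (500/63)/5 = 100/63 ≈ 1.587 in
P − Ia = 8.060 − 1.587 = 20389/3150 ≈ 6.473 in (> 0, runoff occurs)
Q = (20389/3150)²/((20389/3150) + 500/63) = (415711321/9922500)/(45389/3150) = 415711321/142975350 in ≈ 2.908 in

Q = 415711321/142975350 in ≈ 2.908 in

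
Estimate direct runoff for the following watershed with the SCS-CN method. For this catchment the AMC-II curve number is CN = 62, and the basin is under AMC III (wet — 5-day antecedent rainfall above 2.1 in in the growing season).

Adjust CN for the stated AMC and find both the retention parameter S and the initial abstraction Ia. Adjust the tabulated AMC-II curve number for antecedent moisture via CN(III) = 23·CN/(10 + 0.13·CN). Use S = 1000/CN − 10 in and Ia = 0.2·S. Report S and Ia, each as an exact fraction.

Adjust CN=62 to AMC III: 23·62/(10 + 0.13·62) → 1426 ÷ (903/50) = 71300/903 ≈ 78.959
S = 1000/(71300/903) − 10 = 1900/713 in ≈ 2.665 in
Initial abstraction Ia = S/5 = (1900/713)/5 = 380/713 ≈ 0.533 in

S = 1900/713 in ≈ 2.665 in; Ia = 380/713 in ≈ 0.533 in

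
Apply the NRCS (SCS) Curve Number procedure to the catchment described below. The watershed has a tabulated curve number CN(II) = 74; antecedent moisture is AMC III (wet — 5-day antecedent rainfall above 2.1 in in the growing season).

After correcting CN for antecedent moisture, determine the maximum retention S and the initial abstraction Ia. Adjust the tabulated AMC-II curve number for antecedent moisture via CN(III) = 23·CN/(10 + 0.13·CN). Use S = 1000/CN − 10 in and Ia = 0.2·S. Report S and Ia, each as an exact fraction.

Wet (AMC III): CN(III) = 23·74/(10 + 0.13·74) = 1702/(981/50) = 85100/981 ≈ 86.748
Max retention: S = 1000/(85100/981) − 10 = 1300/851 in (≈ 1.528 in)
Initial abstraction Ia = S/5 = (1300/851)/5 = 260/851 ≈ 0.306 in

S = 1300/851 in ≈ 1.528 in; Ia = 260/851 in ≈ 0.306 in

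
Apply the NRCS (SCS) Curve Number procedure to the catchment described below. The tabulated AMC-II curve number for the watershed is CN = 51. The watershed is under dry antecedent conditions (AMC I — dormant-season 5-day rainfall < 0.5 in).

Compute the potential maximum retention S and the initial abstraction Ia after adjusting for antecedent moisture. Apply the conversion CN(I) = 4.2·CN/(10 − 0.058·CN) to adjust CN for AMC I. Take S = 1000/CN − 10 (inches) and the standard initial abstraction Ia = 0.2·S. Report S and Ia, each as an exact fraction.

S = 3500/153 in ≈ 22.876 in; Ia = 700/153 in ≈ 4.575 in

CN(I) from CN(II)=51: (4.2·51)/(10 − 0.058·51) = 15300/503 ≈ 30.417
Retention S: 1000/CN − 10 with CN=30.417 → S = 3500/153 ≈ 22.876 in
Ia = 0.2·(3500/153) = 700/153 in ≈ 4.575 in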